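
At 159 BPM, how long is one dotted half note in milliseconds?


Reasoning:
One quarter-note beat = 60000 / BPM = 60000 / 159 ms
Dotted half note = 3 × quarter note
Duration = 3 × 60000 / 159 = 180000 / 159
= 1132.1 ms


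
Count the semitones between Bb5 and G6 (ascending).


Let's work it out.
Absolute semitone position = octave×12 + chromatic position
Bb5: 5×12 + 10 = 70
G6: 6×12 + 7 = 79
Difference = 79 - 70 = 9
= 9 semitones


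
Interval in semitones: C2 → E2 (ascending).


Working:
Absolute semitone position = octave×12 + chromatic position
C2: 2×12 + 0 = 24
E2: 2×12 + 4 = 28
Difference = 28 - 24 = 4
= 4 semitones


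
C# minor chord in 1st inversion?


Let's work it out.
Root position: C# E G#
1st inversion: move root up an octave
Bass note: E
Notes (bottom to top) = E G# C#


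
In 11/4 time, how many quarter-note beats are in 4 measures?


Solution.
Time signature 11/4: the bottom number 4 means the quarter note gets one count
The top number 11 means 11 quarter-note beats per measure
Total = 11 × 4 measures
= 44 quarter-note beats


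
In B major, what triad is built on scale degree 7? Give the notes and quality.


Solution.
B major scale: B C# D# E F# G# A#
Diatonic triad on degree 7 stacks scale notes 7, 2, 4: A# C# E
A#→C# = 3 semitones; A#→E = 6 semitones → diminished triad
= A# C# E (diminished)


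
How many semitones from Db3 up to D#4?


Solution.
Absolute semitone position = octave×12 + chromatic position
Db3: 3×12 + 1 = 37
D#4: 4×12 + 3 = 51
Difference = 51 - 37 = 14
= 14 semitones


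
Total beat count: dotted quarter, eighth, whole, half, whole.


Reasoning:
Beat values:
  dotted quarter = 1.5 beats
  eighth = 0.5 beats
  whole = 4 beats
  half = 2 beats
  whole = 4 beats
Sum = 1.5 + 0.5 + 4 + 2 + 4
= 12 beats


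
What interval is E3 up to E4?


Reasoning:
Letter names: E → E spans 8 letter names → an octave
Semitones: E3 → E4 = 12 half-steps
An octave of 12 semitones is a perfect octave
= perfect octave


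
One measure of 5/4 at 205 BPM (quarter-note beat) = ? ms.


Step by step:
Quarter-note beat duration = 60000 / 205 ms
Beats per measure (5/4) = 5
One measure = 5 × 60000 / 205 = 300000 / 205 ms
= 1463.4 ms


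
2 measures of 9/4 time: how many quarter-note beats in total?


Let's work it out.
Time signature 9/4: the bottom number 4 means the quarter note gets one count
The top number 9 means 9 quarter-note beats per measure
Total = 9 × 2 measures
= 18 quarter-note beats


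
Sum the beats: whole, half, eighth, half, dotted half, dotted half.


Solution.
Beat values:
  whole = 4 beats
  half = 2 beats
  eighth = 0.5 beats
  half = 2 beats
  dotted half = 3 beats
  dotted half = 3 beats
Sum = 4 + 2 + 0.5 + 2 + 3 + 3
= 14.5 beats


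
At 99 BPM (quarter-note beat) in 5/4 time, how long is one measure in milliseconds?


Quarter-note beat duration = 60000 / 99 ms
Beats per measure (5/4) = 5
One measure = 5 × 60000 / 99 = 300000 / 99 ms
= 3030.3 ms


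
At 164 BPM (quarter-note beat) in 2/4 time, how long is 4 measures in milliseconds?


Quarter-note beat duration = 60000 / 164 ms
Beats per measure (2/4) = 2
One measure = 2 × 60000 / 164 = 120000 / 164 ms
4 measures = 4 × 120000 / 164 = 480000 / 164
= 2926.8 ms


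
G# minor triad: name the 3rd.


Minor triad = root + minor 3rd (3 semitones) + perfect 5th (7 semitones)
A triad on G# stacks thirds, so the chord tones use letter names G-B-D
Root: G#
Minor 3rd above G#: B
Perfect 5th above G#: D#
The 3rd = B


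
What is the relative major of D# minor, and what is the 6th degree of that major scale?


Let's work it out.
The relative major shares the key signature and is a minor 3rd above the minor tonic
A minor 3rd above D# is F#
→ relative major of D# minor is F# major
F# major scale: F# G# A# B C# D# E#
= F# major; 6th degree = D#


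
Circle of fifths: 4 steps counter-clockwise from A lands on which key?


Step by step:
Each counter-clockwise step moves down a perfect 5th (= up a perfect 4th)
From A: A → D → G → C → F
= F


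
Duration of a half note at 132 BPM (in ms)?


One quarter-note beat = 60000 / BPM = 60000 / 132 ms
Half note = 2 × quarter note
Duration = 2 × 60000 / 132 = 120000 / 132
= 909.1 ms


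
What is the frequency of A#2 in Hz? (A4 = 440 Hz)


Step by step:
f = 440 × 2^(n/12) where n = semitones from A4
A#2: -23 semitones from A4
f = 440 × 2^(-23/12)
f = 116.54 Hz


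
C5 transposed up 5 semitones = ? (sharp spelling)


C5: chromatic position 0 in octave 5 → absolute = 5×12 + 0 = 60
Transpose up 5: 60 + 5 = 65
65 = 5×12 + 5 → F in octave 5
Result = F5


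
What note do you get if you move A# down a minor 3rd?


Solution.
minor 3rd: 3 letter names, 3 semitones
Letter: A - 2 → F
Pitch: A# - 3 semitones, spelled as an F → F##
= F##


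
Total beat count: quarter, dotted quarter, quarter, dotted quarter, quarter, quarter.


Let's work it out.
Beat values:
  quarter = 1 beat
  dotted quarter = 1.5 beats
  quarter = 1 beat
  dotted quarter = 1.5 beats
  quarter = 1 beat
  quarter = 1 beat
Sum = 1 + 1.5 + 1 + 1.5 + 1 + 1
= 7 beats


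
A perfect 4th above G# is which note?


A 4th spans 4 letter names, so from G we land on C
A perfect 4th = 5 semitones above G#
Spell C at that pitch: C#
= C#


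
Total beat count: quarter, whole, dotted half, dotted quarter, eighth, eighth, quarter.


Step by step:
Beat values:
  quarter = 1 beat
  whole = 4 beats
  dotted half = 3 beats
  dotted quarter = 1.5 beats
  eighth = 0.5 beats
  eighth = 0.5 beats
  quarter = 1 beat
Sum = 1 + 4 + 3 + 1.5 + 0.5 + 0.5 + 1
= 11.5 beats


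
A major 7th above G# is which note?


Working:
A 7th spans 7 letter names, so from G we land on F
A major 7th = 11 semitones above G#
Spell F at that pitch: F##
= F##


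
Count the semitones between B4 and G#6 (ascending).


Working:
Absolute semitone position = octave×12 + chromatic position
B4: 4×12 + 11 = 59
G#6: 6×12 + 8 = 80
Difference = 80 - 59 = 21
= 21 semitones


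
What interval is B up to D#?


Let's work it out.
Letter names: B → D spans 3 letter names → a 3rd
Semitones: B → D# = 4 half-steps
A 3rd of 4 semitones is a major 3rd
= major 3rd


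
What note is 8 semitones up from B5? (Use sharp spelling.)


Let's work it out.
B5: chromatic position 11 in octave 5 → absolute = 5×12 + 11 = 71
Transpose up 8: 71 + 8 = 79
79 = 6×12 + 7 → G in octave 6
Result = G6


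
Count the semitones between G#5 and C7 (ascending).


Step by step:
Absolute semitone position = octave×12 + chromatic position
G#5: 5×12 + 8 = 68
C7: 7×12 + 0 = 84
Difference = 84 - 68 = 16
= 16 semitones


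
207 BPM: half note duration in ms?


Step by step:
One quarter-note beat = 60000 / BPM = 60000 / 207 ms
Half note = 2 × quarter note
Duration = 2 × 60000 / 207 = 120000 / 207
= 579.7 ms


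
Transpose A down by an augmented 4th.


augmented 4th: 4 letter names, 6 semitones
Letter: A - 3 → E
Pitch: A - 6 semitones, spelled as an E → Eb
= Eb


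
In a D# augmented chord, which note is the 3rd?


Working:
Augmented triad = root + major 3rd (4 semitones) + augmented 5th (8 semitones)
A triad on D# stacks thirds, so the chord tones use letter names D-F-A
Root: D#
Major 3rd above D#: F##
Augmented 5th above D#: A##
The 3rd = F##


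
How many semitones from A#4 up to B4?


Solution.
Absolute semitone position = octave×12 + chromatic position
A#4: 4×12 + 10 = 58
B4: 4×12 + 11 = 59
Difference = 59 - 58 = 1
= 1 semitone


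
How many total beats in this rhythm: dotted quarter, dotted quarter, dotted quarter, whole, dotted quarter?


Step by step:
Beat values:
  dotted quarter = 1.5 beats
  dotted quarter = 1.5 beats
  dotted quarter = 1.5 beats
  whole = 4 beats
  dotted quarter = 1.5 beats
Sum = 1.5 + 1.5 + 1.5 + 4 + 1.5
= 10 beats


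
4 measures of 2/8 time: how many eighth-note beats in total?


Step by step:
Time signature 2/8: the bottom number 8 means the eighth note gets one count
The top number 2 means 2 eighth-note beats per measure
Total = 2 × 4 measures
= 8 eighth-note beats


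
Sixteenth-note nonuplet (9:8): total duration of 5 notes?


Step by step:
Nonuplet: 9 notes occupy the space of 8 sixteenth notes
Space = 8 × 1/4 = 2 beats
Each nonuplet note = 2 / 9 = 2/9 beats
5 notes = 5 × 2/9 = 10/9
= 10/9 beats


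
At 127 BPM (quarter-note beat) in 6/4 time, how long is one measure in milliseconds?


Quarter-note beat duration = 60000 / 127 ms
Beats per measure (6/4) = 6
One measure = 6 × 60000 / 127 = 360000 / 127 ms
= 2834.6 ms


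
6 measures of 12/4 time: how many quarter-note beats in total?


Solution.
Time signature 12/4: the bottom number 4 means the quarter note gets one count
The top number 12 means 12 quarter-note beats per measure
Total = 12 × 6 measures
= 72 quarter-note beats


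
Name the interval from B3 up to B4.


Let's work it out.
Letter names: B → B spans 8 letter names → an octave
Semitones: B3 → B4 = 12 half-steps
An octave of 12 semitones is a perfect octave
= perfect octave


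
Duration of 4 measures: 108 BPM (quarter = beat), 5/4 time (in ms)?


Let's work it out.
Quarter-note beat duration = 60000 / 108 ms
Beats per measure (5/4) = 5
One measure = 5 × 60000 / 108 = 300000 / 108 ms
4 measures = 4 × 300000 / 108 = 1200000 / 108
= 11111.1 ms


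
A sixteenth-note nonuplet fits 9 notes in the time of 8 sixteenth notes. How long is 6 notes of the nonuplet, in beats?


Reasoning:
Nonuplet: 9 notes occupy the space of 8 sixteenth notes
Space = 8 × 1/4 = 2 beats
Each nonuplet note = 2 / 9 = 2/9 beats
6 notes = 6 × 2/9 = 4/3
= 4/3 beats


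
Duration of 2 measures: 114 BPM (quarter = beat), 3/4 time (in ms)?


Solution.
Quarter-note beat duration = 60000 / 114 ms
Beats per measure (3/4) = 3
One measure = 3 × 60000 / 114 = 180000 / 114 ms
2 measures = 2 × 180000 / 114 = 360000 / 114
= 3157.9 ms


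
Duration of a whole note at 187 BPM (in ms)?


One quarter-note beat = 60000 / BPM = 60000 / 187 ms
Whole note = 4 × quarter note
Duration = 4 × 60000 / 187 = 240000 / 187
= 1283.4 ms


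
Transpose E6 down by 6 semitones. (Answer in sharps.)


Step by step:
E6: chromatic position 4 in octave 6 → absolute = 6×12 + 4 = 76
Transpose down 6: 76 - 6 = 70
70 = 5×12 + 10 → A# in octave 5
Result = A#5


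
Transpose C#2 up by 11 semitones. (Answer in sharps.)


Step by step:
C#2: chromatic position 1 in octave 2 → absolute = 2×12 + 1 = 25
Transpose up 11: 25 + 11 = 36
36 = 3×12 + 0 → C in octave 3
Result = C3


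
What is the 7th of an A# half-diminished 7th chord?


Working:
Half-diminished 7th chord = root + minor 3rd + diminished 5th + minor 7th
Seventh chords stack in thirds, so the letter names are A-C-E-G
Root: A#
Minor 3rd above A#: C#
Diminished 5th above A#: E
Minor 7th above A#: G#
The 7th = G#


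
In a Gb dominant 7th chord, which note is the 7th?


Reasoning:
Dominant 7th chord = root + major 3rd + perfect 5th + minor 7th
Seventh chords stack in thirds, so the letter names are G-B-D-F
Root: Gb
Major 3rd above Gb: Bb
Perfect 5th above Gb: Db
Minor 7th above Gb: Fb
The 7th = Fb


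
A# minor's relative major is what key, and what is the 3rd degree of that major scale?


Let's work it out.
The relative major shares the key signature and is a minor 3rd above the minor tonic
A minor 3rd above A# is C#
→ relative major of A# minor is C# major
C# major scale: C# D# E# F# G# A# B#
= C# major; 3rd degree = E#


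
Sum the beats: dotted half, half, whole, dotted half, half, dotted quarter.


Solution.
Beat values:
  dotted half = 3 beats
  half = 2 beats
  whole = 4 beats
  dotted half = 3 beats
  half = 2 beats
  dotted quarter = 1.5 beats
Sum = 3 + 2 + 4 + 3 + 2 + 1.5
= 15.5 beats


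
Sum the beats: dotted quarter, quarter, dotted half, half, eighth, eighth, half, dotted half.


Let's work it out.
Beat values:
  dotted quarter = 1.5 beats
  quarter = 1 beat
  dotted half = 3 beats
  half = 2 beats
  eighth = 0.5 beats
  eighth = 0.5 beats
  half = 2 beats
  dotted half = 3 beats
Sum = 1.5 + 1 + 3 + 2 + 0.5 + 0.5 + 2 + 3
= 13.5 beats


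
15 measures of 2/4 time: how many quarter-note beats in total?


Working:
Time signature 2/4: the bottom number 4 means the quarter note gets one count
The top number 2 means 2 quarter-note beats per measure
Total = 2 × 15 measures
= 30 quarter-note beats


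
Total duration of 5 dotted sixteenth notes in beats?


Let's work it out.
Base sixteenth note = 1/4 beats
Dot 1 adds half the previous value: +1/8
One dotted sixteenth = 1/4 + 1/8 = 3/8
5 of them = 5 × 3/8 = 15/8
= 15/8 beats


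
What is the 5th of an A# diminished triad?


Step by step:
Diminished triad = root + minor 3rd (3 semitones) + diminished 5th (6 semitones)
A triad on A# stacks thirds, so the chord tones use letter names A-C-E
Root: A#
Minor 3rd above A#: C#
Diminished 5th above A#: E
The 5th = E


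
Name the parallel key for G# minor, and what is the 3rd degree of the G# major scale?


Step by step:
Parallel keys share the same tonic but differ in mode
G# minor → parallel is G# major
G# major scale: G# A# B# C# D# E# F##
= G# major; 3rd degree = B#


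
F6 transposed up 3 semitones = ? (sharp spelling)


F6: chromatic position 5 in octave 6 → absolute = 6×12 + 5 = 77
Transpose up 3: 77 + 3 = 80
80 = 6×12 + 8 → G# in octave 6
Result = G#6


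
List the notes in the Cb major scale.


Major scale pattern: W-W-H-W-W-W-H (2-2-1-2-2-2-1 semitones)
Starting from Cb:
  Cb + 2 semitones → Db
  Db + 2 semitones → Eb
  Eb + 1 semitone → Fb
  Fb + 2 semitones → Gb
  Gb + 2 semitones → Ab
  Ab + 2 semitones → Bb
  Bb + 1 semitone → Cb
Scale = Cb Db Eb Fb Gb Ab Bb


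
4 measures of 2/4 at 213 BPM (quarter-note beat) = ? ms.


Quarter-note beat duration = 60000 / 213 ms
Beats per measure (2/4) = 2
One measure = 2 × 60000 / 213 = 120000 / 213 ms
4 measures = 4 × 120000 / 213 = 480000 / 213
= 2253.5 ms


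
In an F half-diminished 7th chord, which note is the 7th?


Half-diminished 7th chord = root + minor 3rd + diminished 5th + minor 7th
Seventh chords stack in thirds, so the letter names are F-A-C-E
Root: F
Minor 3rd above F: Ab
Diminished 5th above F: Cb
Minor 7th above F: Eb
The 7th = Eb


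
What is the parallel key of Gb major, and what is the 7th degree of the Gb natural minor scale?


Parallel keys share the same tonic but differ in mode
Gb major → parallel is Gb minor
Gb natural minor scale: Gb Ab Bbb Cb Db Ebb Fb
= Gb minor; 7th degree = Fb


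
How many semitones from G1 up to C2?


Absolute semitone position = octave×12 + chromatic position
G1: 1×12 + 7 = 19
C2: 2×12 + 0 = 24
Difference = 24 - 19 = 5
= 5 semitones


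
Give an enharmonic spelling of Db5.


Enharmonic notes sound the same pitch but are spelled with different letter names
Db and C# name the same pitch class
= C#5


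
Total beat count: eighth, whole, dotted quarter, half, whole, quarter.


Beat values:
  eighth = 0.5 beats
  whole = 4 beats
  dotted quarter = 1.5 beats
  half = 2 beats
  whole = 4 beats
  quarter = 1 beat
Sum = 0.5 + 4 + 1.5 + 2 + 4 + 1
= 13 beats


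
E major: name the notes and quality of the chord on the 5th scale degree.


E major scale: E F# G# A B C# D#
Diatonic triad on degree 5 stacks scale notes 5, 7, 2: B D# F#
B→D# = 4 semitones; B→F# = 7 semitones → major triad
= B D# F# (major)


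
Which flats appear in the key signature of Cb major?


Let's work it out.
Flat major keys: C(0), F(1), Bb(2), Eb(3), Ab(4), Db(5), Gb(6), Cb(7)
Cb major has 7 flats
Order of flats: Bb Eb Ab Db Gb Cb Fb → first 7: Bb, Eb, Ab, Db, Gb, Cb, Fb
= Bb, Eb, Ab, Db, Gb, Cb, Fb


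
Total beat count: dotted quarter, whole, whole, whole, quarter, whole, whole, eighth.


Solution.
Beat values:
  dotted quarter = 1.5 beats
  whole = 4 beats
  whole = 4 beats
  whole = 4 beats
  quarter = 1 beat
  whole = 4 beats
  whole = 4 beats
  eighth = 0.5 beats
Sum = 1.5 + 4 + 4 + 4 + 1 + 4 + 4 + 0.5
= 23 beats


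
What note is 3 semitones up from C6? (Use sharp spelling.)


Solution.
C6: chromatic position 0 in octave 6 → absolute = 6×12 + 0 = 72
Transpose up 3: 72 + 3 = 75
75 = 6×12 + 3 → D# in octave 6
Result = D#6


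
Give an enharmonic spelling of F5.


Enharmonic notes sound the same pitch but are spelled with different letter names
F and E# name the same pitch class
= E#5


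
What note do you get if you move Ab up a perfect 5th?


Solution.
perfect 5th: 5 letter names, 7 semitones
Letter: A + 4 → E
Pitch: Ab + 7 semitones, spelled as an E → Eb
= Eb


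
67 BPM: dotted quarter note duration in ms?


Solution.
One quarter-note beat = 60000 / BPM = 60000 / 67 ms
Dotted quarter note = 3/2 × quarter note
Duration = 3/2 × 60000 / 67 = 90000 / 67
= 1343.3 ms


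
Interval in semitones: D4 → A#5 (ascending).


Absolute semitone position = octave×12 + chromatic position
D4: 4×12 + 2 = 50
A#5: 5×12 + 10 = 70
Difference = 70 - 50 = 20
= 20 semitones


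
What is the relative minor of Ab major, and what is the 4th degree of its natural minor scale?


Let's work it out.
The relative minor shares the major's key signature and starts on its 6th degree
6th degree = a major 6th above the tonic; a major 6th above Ab is F
→ relative minor of Ab major is F minor
F natural minor scale: F G Ab Bb C Db Eb
= F minor; 4th degree = Bb


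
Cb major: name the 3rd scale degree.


Major scale pattern: W-W-H-W-W-W-H (2-2-1-2-2-2-1 semitones)
Starting from Cb:
  Cb + 2 semitones → Db
  Db + 2 semitones → Eb
  Eb + 1 semitone → Fb
  Fb + 2 semitones → Gb
  Gb + 2 semitones → Ab
  Ab + 2 semitones → Bb
  Bb + 1 semitone → Cb
Scale: Cb Db Eb Fb Gb Ab Bb
Degree 3 = Eb


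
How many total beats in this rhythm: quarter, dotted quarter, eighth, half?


Beat values:
  quarter = 1 beat
  dotted quarter = 1.5 beats
  eighth = 0.5 beats
  half = 2 beats
Sum = 1 + 1.5 + 0.5 + 2
= 5 beats


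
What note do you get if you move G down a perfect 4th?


Working:
perfect 4th: 4 letter names, 5 semitones
Letter: G - 3 → D
Pitch: G - 5 semitones, spelled as a D → D
= D


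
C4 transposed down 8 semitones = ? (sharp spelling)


C4: chromatic position 0 in octave 4 → absolute = 4×12 + 0 = 48
Transpose down 8: 48 - 8 = 40
40 = 3×12 + 4 → E in octave 3
Result = E3


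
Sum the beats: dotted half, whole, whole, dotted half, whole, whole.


Beat values:
  dotted half = 3 beats
  whole = 4 beats
  whole = 4 beats
  dotted half = 3 beats
  whole = 4 beats
  whole = 4 beats
Sum = 3 + 4 + 4 + 3 + 4 + 4
= 22 beats


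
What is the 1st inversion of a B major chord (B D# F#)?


Step by step:
Root position: B D# F#
1st inversion: move root up an octave
Bass note: D#
Notes (bottom to top) = D# F# B


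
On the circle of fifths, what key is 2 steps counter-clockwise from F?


Working:
Each counter-clockwise step moves down a perfect 5th (= up a perfect 4th)
From F: F → Bb → Eb
= Eb


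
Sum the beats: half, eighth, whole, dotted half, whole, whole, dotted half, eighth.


Beat values:
  half = 2 beats
  eighth = 0.5 beats
  whole = 4 beats
  dotted half = 3 beats
  whole = 4 beats
  whole = 4 beats
  dotted half = 3 beats
  eighth = 0.5 beats
Sum = 2 + 0.5 + 4 + 3 + 4 + 4 + 3 + 0.5
= 21 beats


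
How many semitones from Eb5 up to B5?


Step by step:
Absolute semitone position = octave×12 + chromatic position
Eb5: 5×12 + 3 = 63
B5: 5×12 + 11 = 71
Difference = 71 - 63 = 8
= 8 semitones


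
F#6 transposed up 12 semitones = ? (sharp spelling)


Reasoning:
F#6: chromatic position 6 in octave 6 → absolute = 6×12 + 6 = 78
Transpose up 12: 78 + 12 = 90
90 = 7×12 + 6 → F# in octave 7
Result = F#7


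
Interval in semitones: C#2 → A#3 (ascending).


Reasoning:
Absolute semitone position = octave×12 + chromatic position
C#2: 2×12 + 1 = 25
A#3: 3×12 + 10 = 46
Difference = 46 - 25 = 21
= 21 semitones


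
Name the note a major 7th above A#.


Solution.
A 7th spans 7 letter names, so from A we land on G
A major 7th = 11 semitones above A#
Spell G at that pitch: G##
= G##


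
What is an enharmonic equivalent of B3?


Step by step:
Enharmonic notes sound the same pitch but are spelled with different letter names
B and Cb name the same pitch class
Octave numbers change at C, so B3 = Cb4
= Cb4


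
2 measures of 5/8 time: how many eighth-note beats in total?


Working:
Time signature 5/8: the bottom number 8 means the eighth note gets one count
The top number 5 means 5 eighth-note beats per measure
Total = 5 × 2 measures
= 10 eighth-note beats


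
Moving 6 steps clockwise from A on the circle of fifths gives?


Each clockwise step on the circle of fifths moves up a perfect 5th
From A: A → E → B → F#/Gb → Db → Ab → Eb
= Eb


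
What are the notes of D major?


Major scale pattern: W-W-H-W-W-W-H (2-2-1-2-2-2-1 semitones)
Starting from D:
  D + 2 semitones → E
  E + 2 semitones → F#
  F# + 1 semitone → G
  G + 2 semitones → A
  A + 2 semitones → B
  B + 2 semitones → C#
  C# + 1 semitone → D
Scale = D E F# G A B C#


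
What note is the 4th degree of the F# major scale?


Major scale pattern: W-W-H-W-W-W-H (2-2-1-2-2-2-1 semitones)
Starting from F#:
  F# + 2 semitones → G#
  G# + 2 semitones → A#
  A# + 1 semitone → B
  B + 2 semitones → C#
  C# + 2 semitones → D#
  D# + 2 semitones → E#
  E# + 1 semitone → F#
Scale: F# G# A# B C# D# E#
Degree 4 = B


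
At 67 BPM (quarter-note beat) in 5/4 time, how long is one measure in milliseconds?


Quarter-note beat duration = 60000 / 67 ms
Beats per measure (5/4) = 5
One measure = 5 × 60000 / 67 = 300000 / 67 ms
= 4477.6 ms


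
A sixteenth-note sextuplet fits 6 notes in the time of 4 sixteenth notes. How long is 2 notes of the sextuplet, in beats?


Step by step:
Sextuplet: 6 notes occupy the space of 4 sixteenth notes
Space = 4 × 1/4 = 1 beat
Each sextuplet note = 1 / 6 = 1/6 beats
2 notes = 2 × 1/6 = 1/3
= 1/3 beats


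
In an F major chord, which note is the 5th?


Solution.
Major triad = root + major 3rd (4 semitones) + perfect 5th (7 semitones)
A triad on F stacks thirds, so the chord tones use letter names F-A-C
Root: F
Major 3rd above F: A
Perfect 5th above F: C
The 5th = C


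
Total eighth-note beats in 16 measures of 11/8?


Time signature 11/8: the bottom number 8 means the eighth note gets one count
The top number 11 means 11 eighth-note beats per measure
Total = 11 × 16 measures
= 176 eighth-note beats


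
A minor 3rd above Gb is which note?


Step by step:
A 3rd spans 3 letter names, so from G we land on B
A minor 3rd = 3 semitones above Gb
Spell B at that pitch: Bbb
= Bbb


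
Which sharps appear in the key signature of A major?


Reasoning:
Sharp major keys follow the circle of fifths: C(0), G(1), D(2), A(3), E(4), B(5), F#(6), C#(7)
A major has 3 sharps
Order of sharps: F# C# G# D# A# E# B# → first 3: F#, C#, G#
= F#, C#, G#


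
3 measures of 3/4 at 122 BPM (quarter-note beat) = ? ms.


Quarter-note beat duration = 60000 / 122 ms
Beats per measure (3/4) = 3
One measure = 3 × 60000 / 122 = 180000 / 122 ms
3 measures = 3 × 180000 / 122 = 540000 / 122
= 4426.2 ms


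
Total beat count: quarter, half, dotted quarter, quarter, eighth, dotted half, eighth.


Beat values:
  quarter = 1 beat
  half = 2 beats
  dotted quarter = 1.5 beats
  quarter = 1 beat
  eighth = 0.5 beats
  dotted half = 3 beats
  eighth = 0.5 beats
Sum = 1 + 2 + 1.5 + 1 + 0.5 + 3 + 0.5
= 9.5 beats


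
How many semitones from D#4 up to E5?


Solution.
Absolute semitone position = octave×12 + chromatic position
D#4: 4×12 + 3 = 51
E5: 5×12 + 4 = 64
Difference = 64 - 51 = 13
= 13 semitones


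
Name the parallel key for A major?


Let's work it out.
Parallel keys share the same tonic but differ in mode
A major → parallel is A minor
= A minor


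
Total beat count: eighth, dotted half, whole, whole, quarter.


Beat values:
  eighth = 0.5 beats
  dotted half = 3 beats
  whole = 4 beats
  whole = 4 beats
  quarter = 1 beat
Sum = 0.5 + 3 + 4 + 4 + 1
= 12.5 beats


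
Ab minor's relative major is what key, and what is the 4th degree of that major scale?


Working:
The relative major shares the key signature and is a minor 3rd above the minor tonic
A minor 3rd above Ab is Cb
→ relative major of Ab minor is Cb major
Cb major scale: Cb Db Eb Fb Gb Ab Bb
= Cb major; 4th degree = Fb


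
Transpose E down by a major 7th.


Reasoning:
major 7th: 7 letter names, 11 semitones
Letter: E - 6 → F
Pitch: E - 11 semitones, spelled as an F → F
= F


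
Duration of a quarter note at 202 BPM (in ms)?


Step by step:
One quarter-note beat = 60000 / BPM = 60000 / 202 ms
Duration = 60000 / 202
= 297.0 ms


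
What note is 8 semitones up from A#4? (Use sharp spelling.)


Working:
A#4: chromatic position 10 in octave 4 → absolute = 4×12 + 10 = 58
Transpose up 8: 58 + 8 = 66
66 = 5×12 + 6 → F# in octave 5
Result = F#5


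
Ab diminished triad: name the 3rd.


Working:
Diminished triad = root + minor 3rd (3 semitones) + diminished 5th (6 semitones)
A triad on Ab stacks thirds, so the chord tones use letter names A-C-E
Root: Ab
Minor 3rd above Ab: Cb
Diminished 5th above Ab: Ebb
The 3rd = Cb


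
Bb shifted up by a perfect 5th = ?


Working:
perfect 5th: 5 letter names, 7 semitones
Letter: B + 4 → F
Pitch: Bb + 7 semitones, spelled as an F → F
= F


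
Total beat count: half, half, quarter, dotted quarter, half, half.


Reasoning:
Beat values:
  half = 2 beats
  half = 2 beats
  quarter = 1 beat
  dotted quarter = 1.5 beats
  half = 2 beats
  half = 2 beats
Sum = 2 + 2 + 1 + 1.5 + 2 + 2
= 10.5 beats


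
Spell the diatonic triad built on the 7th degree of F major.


Step by step:
F major scale: F G A Bb C D E
Diatonic triad on degree 7 stacks scale notes 7, 2, 4: E G Bb
E→G = 3 semitones; E→Bb = 6 semitones → diminished triad
= E G Bb (diminished)


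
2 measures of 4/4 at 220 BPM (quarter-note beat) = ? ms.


Solution.
Quarter-note beat duration = 60000 / 220 ms
Beats per measure (4/4) = 4
One measure = 4 × 60000 / 220 = 240000 / 220 ms
2 measures = 2 × 240000 / 220 = 480000 / 220
= 2181.8 ms


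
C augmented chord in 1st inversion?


Reasoning:
Root position: C E G#
1st inversion: move root up an octave
Bass note: E
Notes (bottom to top) = E G# C


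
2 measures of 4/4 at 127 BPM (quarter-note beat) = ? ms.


Solution.
Quarter-note beat duration = 60000 / 127 ms
Beats per measure (4/4) = 4
One measure = 4 × 60000 / 127 = 240000 / 127 ms
2 measures = 2 × 240000 / 127 = 480000 / 127
= 3779.5 ms


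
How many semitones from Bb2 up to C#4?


Reasoning:
Absolute semitone position = octave×12 + chromatic position
Bb2: 2×12 + 10 = 34
C#4: 4×12 + 1 = 49
Difference = 49 - 34 = 15
= 15 semitones


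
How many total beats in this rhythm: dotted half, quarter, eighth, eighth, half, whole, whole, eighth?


Reasoning:
Beat values:
  dotted half = 3 beats
  quarter = 1 beat
  eighth = 0.5 beats
  eighth = 0.5 beats
  half = 2 beats
  whole = 4 beats
  whole = 4 beats
  eighth = 0.5 beats
Sum = 3 + 1 + 0.5 + 0.5 + 2 + 4 + 4 + 0.5
= 15.5 beats


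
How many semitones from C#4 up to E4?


Absolute semitone position = octave×12 + chromatic position
C#4: 4×12 + 1 = 49
E4: 4×12 + 4 = 52
Difference = 52 - 49 = 3
= 3 semitones


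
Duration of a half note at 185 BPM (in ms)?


Reasoning:
One quarter-note beat = 60000 / BPM = 60000 / 185 ms
Half note = 2 × quarter note
Duration = 2 × 60000 / 185 = 120000 / 185
= 648.6 ms


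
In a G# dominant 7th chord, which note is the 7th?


Dominant 7th chord = root + major 3rd + perfect 5th + minor 7th
Seventh chords stack in thirds, so the letter names are G-B-D-F
Root: G#
Major 3rd above G#: B#
Perfect 5th above G#: D#
Minor 7th above G#: F#
The 7th = F#


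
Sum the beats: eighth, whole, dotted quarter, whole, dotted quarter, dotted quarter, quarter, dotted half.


Let's work it out.
Beat values:
  eighth = 0.5 beats
  whole = 4 beats
  dotted quarter = 1.5 beats
  whole = 4 beats
  dotted quarter = 1.5 beats
  dotted quarter = 1.5 beats
  quarter = 1 beat
  dotted half = 3 beats
Sum = 0.5 + 4 + 1.5 + 4 + 1.5 + 1.5 + 1 + 3
= 17 beats


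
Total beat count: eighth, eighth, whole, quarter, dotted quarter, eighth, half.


Reasoning:
Beat values:
  eighth = 0.5 beats
  eighth = 0.5 beats
  whole = 4 beats
  quarter = 1 beat
  dotted quarter = 1.5 beats
  eighth = 0.5 beats
  half = 2 beats
Sum = 0.5 + 0.5 + 4 + 1 + 1.5 + 0.5 + 2
= 10 beats


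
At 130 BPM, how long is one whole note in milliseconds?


Let's work it out.
One quarter-note beat = 60000 / BPM = 60000 / 130 ms
Whole note = 4 × quarter note
Duration = 4 × 60000 / 130 = 240000 / 130
= 1846.2 ms


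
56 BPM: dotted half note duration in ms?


One quarter-note beat = 60000 / BPM = 60000 / 56 ms
Dotted half note = 3 × quarter note
Duration = 3 × 60000 / 56 = 180000 / 56
= 3214.3 ms


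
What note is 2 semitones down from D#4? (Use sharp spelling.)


Working:
D#4: chromatic position 3 in octave 4 → absolute = 4×12 + 3 = 51
Transpose down 2: 51 - 2 = 49
49 = 4×12 + 1 → C# in octave 4
Result = C#4


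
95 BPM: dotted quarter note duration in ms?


Reasoning:
One quarter-note beat = 60000 / BPM = 60000 / 95 ms
Dotted quarter note = 3/2 × quarter note
Duration = 3/2 × 60000 / 95 = 90000 / 95
= 947.4 ms


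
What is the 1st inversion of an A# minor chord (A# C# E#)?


Solution.
Root position: A# C# E#
1st inversion: move root up an octave
Bass note: C#
Notes (bottom to top) = C# E# A#


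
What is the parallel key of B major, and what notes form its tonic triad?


Reasoning:
Parallel keys share the same tonic but differ in mode
B major → parallel is B minor
Tonic triad of B minor = B D F#
= B minor; triad = B D F#


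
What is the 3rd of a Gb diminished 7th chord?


Let's work it out.
Diminished 7th chord = root + minor 3rd + diminished 5th + diminished 7th
Seventh chords stack in thirds, so the letter names are G-B-D-F
Root: Gb
Minor 3rd above Gb: Bbb
Diminished 5th above Gb: Dbb
Diminished 7th above Gb: Fbb
The 3rd = Bbb


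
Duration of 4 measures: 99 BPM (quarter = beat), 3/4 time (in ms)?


Quarter-note beat duration = 60000 / 99 ms
Beats per measure (3/4) = 3
One measure = 3 × 60000 / 99 = 180000 / 99 ms
4 measures = 4 × 180000 / 99 = 720000 / 99
= 7272.7 ms


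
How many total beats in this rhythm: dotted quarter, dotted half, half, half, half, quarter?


Beat values:
  dotted quarter = 1.5 beats
  dotted half = 3 beats
  half = 2 beats
  half = 2 beats
  half = 2 beats
  quarter = 1 beat
Sum = 1.5 + 3 + 2 + 2 + 2 + 1
= 11.5 beats


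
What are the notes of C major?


Working:
Major scale pattern: W-W-H-W-W-W-H (2-2-1-2-2-2-1 semitones)
Starting from C:
  C + 2 semitones → D
  D + 2 semitones → E
  E + 1 semitone → F
  F + 2 semitones → G
  G + 2 semitones → A
  A + 2 semitones → B
  B + 1 semitone → C
Scale = C D E F G A B


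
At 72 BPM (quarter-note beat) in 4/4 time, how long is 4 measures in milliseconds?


Step by step:
Quarter-note beat duration = 60000 / 72 ms
Beats per measure (4/4) = 4
One measure = 4 × 60000 / 72 = 240000 / 72 ms
4 measures = 4 × 240000 / 72 = 960000 / 72
= 13333.3 ms


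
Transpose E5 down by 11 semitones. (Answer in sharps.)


Step by step:
E5: chromatic position 4 in octave 5 → absolute = 5×12 + 4 = 64
Transpose down 11: 64 - 11 = 53
53 = 4×12 + 5 → F in octave 4
Result = F4


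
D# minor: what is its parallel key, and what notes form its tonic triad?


Working:
Parallel keys share the same tonic but differ in mode
D# minor → parallel is D# major
Tonic triad of D# major = D# F## A#
= D# major; triad = D# F## A#


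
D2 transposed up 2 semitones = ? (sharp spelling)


Reasoning:
D2: chromatic position 2 in octave 2 → absolute = 2×12 + 2 = 26
Transpose up 2: 26 + 2 = 28
28 = 2×12 + 4 → E in octave 2
Result = E2


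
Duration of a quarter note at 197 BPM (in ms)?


Working:
One quarter-note beat = 60000 / BPM = 60000 / 197 ms
Duration = 60000 / 197
= 304.6 ms


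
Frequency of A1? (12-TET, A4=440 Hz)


f = 440 × 2^(n/12) where n = semitones from A4
A1: -36 semitones from A4
f = 440 × 2^(-36/12)
f = 55.00 Hz


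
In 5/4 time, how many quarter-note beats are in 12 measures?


Reasoning:
Time signature 5/4: the bottom number 4 means the quarter note gets one count
The top number 5 means 5 quarter-note beats per measure
Total = 5 × 12 measures
= 60 quarter-note beats


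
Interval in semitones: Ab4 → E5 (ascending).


Reasoning:
Absolute semitone position = octave×12 + chromatic position
Ab4: 4×12 + 8 = 56
E5: 5×12 + 4 = 64
Difference = 64 - 56 = 8
= 8 semitones


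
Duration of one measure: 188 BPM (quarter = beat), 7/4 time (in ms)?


Solution.
Quarter-note beat duration = 60000 / 188 ms
Beats per measure (7/4) = 7
One measure = 7 × 60000 / 188 = 420000 / 188 ms
= 2234.0 ms


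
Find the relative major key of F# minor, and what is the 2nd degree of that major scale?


Step by step:
The relative major shares the key signature and is a minor 3rd above the minor tonic
A minor 3rd above F# is A
→ relative major of F# minor is A major
A major scale: A B C# D E F# G#
= A major; 2nd degree = B


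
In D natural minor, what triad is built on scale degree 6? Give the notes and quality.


D natural minor scale: D E F G A Bb C
Diatonic triad on degree 6 stacks scale notes 6, 1, 3: Bb D F
Bb→D = 4 semitones; Bb→F = 7 semitones → major triad
= Bb D F (major)


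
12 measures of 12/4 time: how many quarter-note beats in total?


Solution.
Time signature 12/4: the bottom number 4 means the quarter note gets one count
The top number 12 means 12 quarter-note beats per measure
Total = 12 × 12 measures
= 144 quarter-note beats


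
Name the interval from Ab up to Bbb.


Solution.
Letter names: A → B spans 2 letter names → a 2nd
Semitones: Ab → Bbb = 1 half-step
A 2nd of 1 semitone is a minor 2nd
= minor 2nd


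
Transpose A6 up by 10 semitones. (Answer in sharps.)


Solution.
A6: chromatic position 9 in octave 6 → absolute = 6×12 + 9 = 81
Transpose up 10: 81 + 10 = 91
91 = 7×12 + 7 → G in octave 7
Result = G7


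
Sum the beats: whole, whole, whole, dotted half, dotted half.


Solution.
Beat values:
  whole = 4 beats
  whole = 4 beats
  whole = 4 beats
  dotted half = 3 beats
  dotted half = 3 beats
Sum = 4 + 4 + 4 + 3 + 3
= 18 beats


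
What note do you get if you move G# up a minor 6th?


Reasoning:
minor 6th: 6 letter names, 8 semitones
Letter: G + 5 → E
Pitch: G# + 8 semitones, spelled as an E → E
= E


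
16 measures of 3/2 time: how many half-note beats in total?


Time signature 3/2: the bottom number 2 means the half note gets one count
The top number 3 means 3 half-note beats per measure
Total = 3 × 16 measures
= 48 half-note beats


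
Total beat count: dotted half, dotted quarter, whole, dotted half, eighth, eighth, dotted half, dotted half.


Working:
Beat values:
  dotted half = 3 beats
  dotted quarter = 1.5 beats
  whole = 4 beats
  dotted half = 3 beats
  eighth = 0.5 beats
  eighth = 0.5 beats
  dotted half = 3 beats
  dotted half = 3 beats
Sum = 3 + 1.5 + 4 + 3 + 0.5 + 0.5 + 3 + 3
= 18.5 beats


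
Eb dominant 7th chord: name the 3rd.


Step by step:
Dominant 7th chord = root + major 3rd + perfect 5th + minor 7th
Seventh chords stack in thirds, so the letter names are E-G-B-D
Root: Eb
Major 3rd above Eb: G
Perfect 5th above Eb: Bb
Minor 7th above Eb: Db
The 3rd = G


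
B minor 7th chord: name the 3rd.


Let's work it out.
Minor 7th chord = root + minor 3rd + perfect 5th + minor 7th
Seventh chords stack in thirds, so the letter names are B-D-F-A
Root: B
Minor 3rd above B: D
Perfect 5th above B: F#
Minor 7th above B: A
The 3rd = D


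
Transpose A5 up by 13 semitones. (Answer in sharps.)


Let's work it out.
A5: chromatic position 9 in octave 5 → absolute = 5×12 + 9 = 69
Transpose up 13: 69 + 13 = 82
82 = 6×12 + 10 → A# in octave 6
Result = A#6


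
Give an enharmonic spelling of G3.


Let's work it out.
Enharmonic notes sound the same pitch but are spelled with different letter names
G and F## name the same pitch class
= F##3


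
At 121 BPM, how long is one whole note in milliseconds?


Solution.
One quarter-note beat = 60000 / BPM = 60000 / 121 ms
Whole note = 4 × quarter note
Duration = 4 × 60000 / 121 = 240000 / 121
= 1983.5 ms


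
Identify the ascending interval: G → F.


Solution.
Letter names: G → F spans 7 letter names → a 7th
Semitones: G → F = 10 half-steps
A 7th of 10 semitones is a minor 7th
= minor 7th


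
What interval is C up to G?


Working:
Letter names: C → G spans 5 letter names → a 5th
Semitones: C → G = 7 half-steps
A 5th of 7 semitones is a perfect 5th
= perfect 5th


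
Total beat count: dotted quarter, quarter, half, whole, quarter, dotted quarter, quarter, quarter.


Let's work it out.
Beat values:
  dotted quarter = 1.5 beats
  quarter = 1 beat
  half = 2 beats
  whole = 4 beats
  quarter = 1 beat
  dotted quarter = 1.5 beats
  quarter = 1 beat
  quarter = 1 beat
Sum = 1.5 + 1 + 2 + 4 + 1 + 1.5 + 1 + 1
= 13 beats


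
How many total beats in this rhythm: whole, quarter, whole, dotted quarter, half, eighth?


Solution.
Beat values:
  whole = 4 beats
  quarter = 1 beat
  whole = 4 beats
  dotted quarter = 1.5 beats
  half = 2 beats
  eighth = 0.5 beats
Sum = 4 + 1 + 4 + 1.5 + 2 + 0.5
= 13 beats


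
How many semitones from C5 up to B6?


Reasoning:
Absolute semitone position = octave×12 + chromatic position
C5: 5×12 + 0 = 60
B6: 6×12 + 11 = 83
Difference = 83 - 60 = 23
= 23 semitones


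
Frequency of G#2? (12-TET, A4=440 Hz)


Step by step:
f = 440 × 2^(n/12) where n = semitones from A4
G#2: -25 semitones from A4
f = 440 × 2^(-25/12)
f = 103.83 Hz


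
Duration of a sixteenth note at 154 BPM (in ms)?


Let's work it out.
One quarter-note beat = 60000 / BPM = 60000 / 154 ms
Sixteenth note = 1/4 × quarter note
Duration = 1/4 × 60000 / 154 = 15000 / 154
= 97.4 ms


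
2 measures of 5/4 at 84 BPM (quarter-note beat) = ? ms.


Quarter-note beat duration = 60000 / 84 ms
Beats per measure (5/4) = 5
One measure = 5 × 60000 / 84 = 300000 / 84 ms
2 measures = 2 × 300000 / 84 = 600000 / 84
= 7142.9 ms


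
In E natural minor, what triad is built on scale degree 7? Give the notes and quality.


Solution.
E natural minor scale: E F# G A B C D
Diatonic triad on degree 7 stacks scale notes 7, 2, 4: D F# A
D→F# = 4 semitones; D→A = 7 semitones → major triad
= D F# A (major)


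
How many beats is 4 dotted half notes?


Step by step:
Base half note = 2 beats
Dot 1 adds half the previous value: +1
One dotted half = 2 + 1 = 3
4 of them = 4 × 3 = 12
= 12 beats


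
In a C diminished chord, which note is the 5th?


Step by step:
Diminished triad = root + minor 3rd (3 semitones) + diminished 5th (6 semitones)
A triad on C stacks thirds, so the chord tones use letter names C-E-G
Root: C
Minor 3rd above C: Eb
Diminished 5th above C: Gb
The 5th = Gb


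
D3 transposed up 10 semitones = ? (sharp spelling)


Reasoning:
D3: chromatic position 2 in octave 3 → absolute = 3×12 + 2 = 38
Transpose up 10: 38 + 10 = 48
48 = 4×12 + 0 → C in octave 4
Result = C4


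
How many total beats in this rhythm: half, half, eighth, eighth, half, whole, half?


Beat values:
  half = 2 beats
  half = 2 beats
  eighth = 0.5 beats
  eighth = 0.5 beats
  half = 2 beats
  whole = 4 beats
  half = 2 beats
Sum = 2 + 2 + 0.5 + 0.5 + 2 + 4 + 2
= 13 beats
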